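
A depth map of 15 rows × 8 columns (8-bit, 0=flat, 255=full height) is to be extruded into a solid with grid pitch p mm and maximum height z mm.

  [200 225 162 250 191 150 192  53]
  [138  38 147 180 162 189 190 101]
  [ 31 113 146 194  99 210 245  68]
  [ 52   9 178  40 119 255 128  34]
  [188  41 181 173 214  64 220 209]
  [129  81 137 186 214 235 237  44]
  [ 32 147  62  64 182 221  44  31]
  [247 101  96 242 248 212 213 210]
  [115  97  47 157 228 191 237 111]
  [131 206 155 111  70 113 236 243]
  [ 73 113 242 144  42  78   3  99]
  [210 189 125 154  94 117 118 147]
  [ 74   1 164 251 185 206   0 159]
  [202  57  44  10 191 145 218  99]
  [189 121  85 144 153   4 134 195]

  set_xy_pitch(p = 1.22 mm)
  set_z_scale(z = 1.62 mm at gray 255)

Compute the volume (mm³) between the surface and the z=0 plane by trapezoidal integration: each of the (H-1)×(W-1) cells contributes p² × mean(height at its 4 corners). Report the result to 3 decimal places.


130.955

height_mm = gray/255 × 1.62; cell vol = 1.22² × mean(4 corners)
unit = 1.22² × 1.62 / (4×255) = 0.00236393 mm³ per gray-sum
row 0: Σ corner-gray over 7 cells = 4644  → 10.9781
row 1: Σ corner-gray over 7 cells = 4164  → 9.8434
row 2: Σ corner-gray over 7 cells = 3657  → 8.6449
row 3: Σ corner-gray over 7 cells = 3727  → 8.8104
row 4: Σ corner-gray over 7 cells = 4536  → 10.7228
row 5: Σ corner-gray over 7 cells = 3856  → 9.1153
row 6: Σ corner-gray over 7 cells = 4184  → 9.8907
row 7: Σ corner-gray over 7 cells = 4821  → 11.3965
row 8: Σ corner-gray over 7 cells = 4296  → 10.1554
row 9: Σ corner-gray over 7 cells = 3572  → 8.4440
row 10: Σ corner-gray over 7 cells = 3367  → 7.9594
row 11: Σ corner-gray over 7 cells = 3798  → 8.9782
row 12: Σ corner-gray over 7 cells = 3478  → 8.2217
row 13: Σ corner-gray over 7 cells = 3297  → 7.7939
Σ rows: total corner-gray = 55397  → 130.9546 mm³


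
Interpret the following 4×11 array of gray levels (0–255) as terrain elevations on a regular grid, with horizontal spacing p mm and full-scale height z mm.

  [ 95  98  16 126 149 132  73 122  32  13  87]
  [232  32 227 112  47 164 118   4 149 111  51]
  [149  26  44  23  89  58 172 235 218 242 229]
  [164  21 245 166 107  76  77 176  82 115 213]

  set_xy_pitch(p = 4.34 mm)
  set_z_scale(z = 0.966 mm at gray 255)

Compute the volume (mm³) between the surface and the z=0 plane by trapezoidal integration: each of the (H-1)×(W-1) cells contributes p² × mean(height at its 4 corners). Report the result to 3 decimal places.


246.473

height_mm = gray/255 × 0.966; cell vol = 4.34² × mean(4 corners)
unit = 4.34² × 0.966 / (4×255) = 0.0178384 mm³ per gray-sum
row 0: Σ corner-gray over 10 cells = 3915  → 69.8374
row 1: Σ corner-gray over 10 cells = 4803  → 85.6779
row 2: Σ corner-gray over 10 cells = 5099  → 90.9581
Σ rows: total corner-gray = 13817  → 246.4735 mm³


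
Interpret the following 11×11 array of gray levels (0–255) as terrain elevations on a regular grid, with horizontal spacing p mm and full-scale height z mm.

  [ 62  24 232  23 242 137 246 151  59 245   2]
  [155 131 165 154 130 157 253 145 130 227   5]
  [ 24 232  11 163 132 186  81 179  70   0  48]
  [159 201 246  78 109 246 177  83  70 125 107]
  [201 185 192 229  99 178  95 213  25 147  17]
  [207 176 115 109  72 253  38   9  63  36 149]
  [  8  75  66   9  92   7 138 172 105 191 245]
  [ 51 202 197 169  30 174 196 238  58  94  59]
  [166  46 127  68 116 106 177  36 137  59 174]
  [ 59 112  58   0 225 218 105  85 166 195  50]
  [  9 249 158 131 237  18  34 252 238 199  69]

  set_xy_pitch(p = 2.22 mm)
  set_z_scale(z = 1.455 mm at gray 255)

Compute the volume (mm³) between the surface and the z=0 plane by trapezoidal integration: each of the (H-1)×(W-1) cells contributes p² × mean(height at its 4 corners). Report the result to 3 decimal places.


height_mm = gray/255 × 1.455; cell vol = 2.22² × mean(4 corners)
unit = 2.22² × 1.455 / (4×255) = 0.00703022 mm³ per gray-sum
row 0: Σ corner-gray over 10 cells = 5926  → 41.6611
row 1: Σ corner-gray over 10 cells = 5324  → 37.4289
row 2: Σ corner-gray over 10 cells = 5116  → 35.9666
row 3: Σ corner-gray over 10 cells = 5880  → 41.3377
row 4: Σ corner-gray over 10 cells = 5042  → 35.4464
row 5: Σ corner-gray over 10 cells = 4061  → 28.5497
row 6: Σ corner-gray over 10 cells = 4789  → 33.6677
row 7: Σ corner-gray over 10 cells = 4910  → 34.5184
row 8: Σ corner-gray over 10 cells = 4521  → 31.7836
row 9: Σ corner-gray over 10 cells = 5547  → 38.9966
Σ rows: total corner-gray = 51116  → 359.3566 mm³

359.357


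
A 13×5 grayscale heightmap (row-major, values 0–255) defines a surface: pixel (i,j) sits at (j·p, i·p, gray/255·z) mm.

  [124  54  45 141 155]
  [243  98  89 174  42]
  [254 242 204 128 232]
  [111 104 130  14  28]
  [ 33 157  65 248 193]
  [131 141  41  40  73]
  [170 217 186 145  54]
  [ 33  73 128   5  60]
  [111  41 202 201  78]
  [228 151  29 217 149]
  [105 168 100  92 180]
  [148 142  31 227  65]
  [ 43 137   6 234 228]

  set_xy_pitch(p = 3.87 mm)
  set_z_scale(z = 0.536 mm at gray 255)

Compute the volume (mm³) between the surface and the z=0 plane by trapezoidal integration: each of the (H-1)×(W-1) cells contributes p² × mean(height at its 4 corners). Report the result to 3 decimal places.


190.034

height_mm = gray/255 × 0.536; cell vol = 3.87² × mean(4 corners)
unit = 3.87² × 0.536 / (4×255) = 0.00787021 mm³ per gray-sum
row 0: Σ corner-gray over 4 cells = 1766  → 13.8988
row 1: Σ corner-gray over 4 cells = 2641  → 20.7852
row 2: Σ corner-gray over 4 cells = 2269  → 17.8575
row 3: Σ corner-gray over 4 cells = 1801  → 14.1743
row 4: Σ corner-gray over 4 cells = 1814  → 14.2766
row 5: Σ corner-gray over 4 cells = 1968  → 15.4886
row 6: Σ corner-gray over 4 cells = 1825  → 14.3631
row 7: Σ corner-gray over 4 cells = 1582  → 12.4507
row 8: Σ corner-gray over 4 cells = 2248  → 17.6922
row 9: Σ corner-gray over 4 cells = 2176  → 17.1256
row 10: Σ corner-gray over 4 cells = 2018  → 15.8821
row 11: Σ corner-gray over 4 cells = 2038  → 16.0395
Σ rows: total corner-gray = 24146  → 190.0342 mm³


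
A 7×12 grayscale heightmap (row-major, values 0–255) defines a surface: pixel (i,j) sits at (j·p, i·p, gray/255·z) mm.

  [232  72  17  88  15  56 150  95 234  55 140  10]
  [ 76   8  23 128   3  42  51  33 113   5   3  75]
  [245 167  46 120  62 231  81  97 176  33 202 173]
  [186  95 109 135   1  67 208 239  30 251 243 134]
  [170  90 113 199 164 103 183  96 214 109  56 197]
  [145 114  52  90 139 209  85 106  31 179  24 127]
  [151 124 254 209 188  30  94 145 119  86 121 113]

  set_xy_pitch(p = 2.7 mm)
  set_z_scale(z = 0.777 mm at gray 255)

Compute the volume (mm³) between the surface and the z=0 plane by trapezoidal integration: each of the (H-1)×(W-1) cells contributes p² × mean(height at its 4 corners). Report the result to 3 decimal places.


height_mm = gray/255 × 0.777; cell vol = 2.7² × mean(4 corners)
unit = 2.7² × 0.777 / (4×255) = 0.00555326 mm³ per gray-sum
row 0: Σ corner-gray over 11 cells = 3055  → 16.9652
row 1: Σ corner-gray over 11 cells = 3817  → 21.1968
row 2: Σ corner-gray over 11 cells = 5924  → 32.8975
row 3: Σ corner-gray over 11 cells = 6097  → 33.8583
row 4: Σ corner-gray over 11 cells = 5351  → 29.7155
row 5: Σ corner-gray over 11 cells = 5334  → 29.6211
Σ rows: total corner-gray = 29578  → 164.2545 mm³

164.254


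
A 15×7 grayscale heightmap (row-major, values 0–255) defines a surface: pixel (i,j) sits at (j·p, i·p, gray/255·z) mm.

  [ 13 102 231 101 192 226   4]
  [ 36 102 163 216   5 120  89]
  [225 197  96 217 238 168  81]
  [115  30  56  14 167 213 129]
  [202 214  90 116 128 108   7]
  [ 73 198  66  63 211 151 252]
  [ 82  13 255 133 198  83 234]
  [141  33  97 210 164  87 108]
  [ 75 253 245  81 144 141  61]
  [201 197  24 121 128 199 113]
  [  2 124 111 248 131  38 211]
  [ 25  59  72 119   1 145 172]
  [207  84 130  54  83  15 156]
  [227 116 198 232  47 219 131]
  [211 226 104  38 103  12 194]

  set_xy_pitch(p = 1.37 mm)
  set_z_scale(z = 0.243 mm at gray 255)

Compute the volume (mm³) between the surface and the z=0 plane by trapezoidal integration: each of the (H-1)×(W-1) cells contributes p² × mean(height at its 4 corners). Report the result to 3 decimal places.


height_mm = gray/255 × 0.243; cell vol = 1.37² × mean(4 corners)
unit = 1.37² × 0.243 / (4×255) = 0.000447144 mm³ per gray-sum
row 0: Σ corner-gray over 6 cells = 3058  → 1.3674
row 1: Σ corner-gray over 6 cells = 3475  → 1.5538
row 2: Σ corner-gray over 6 cells = 3342  → 1.4944
row 3: Σ corner-gray over 6 cells = 2725  → 1.2185
row 4: Σ corner-gray over 6 cells = 3224  → 1.4416
row 5: Σ corner-gray over 6 cells = 3383  → 1.5127
row 6: Σ corner-gray over 6 cells = 3111  → 1.3911
row 7: Σ corner-gray over 6 cells = 3295  → 1.4733
row 8: Σ corner-gray over 6 cells = 3516  → 1.5722
row 9: Σ corner-gray over 6 cells = 3169  → 1.4170
row 10: Σ corner-gray over 6 cells = 2506  → 1.1205
row 11: Σ corner-gray over 6 cells = 2084  → 0.9318
row 12: Σ corner-gray over 6 cells = 3077  → 1.3759
row 13: Σ corner-gray over 6 cells = 3353  → 1.4993
Σ rows: total corner-gray = 43318  → 19.3694 mm³

19.369


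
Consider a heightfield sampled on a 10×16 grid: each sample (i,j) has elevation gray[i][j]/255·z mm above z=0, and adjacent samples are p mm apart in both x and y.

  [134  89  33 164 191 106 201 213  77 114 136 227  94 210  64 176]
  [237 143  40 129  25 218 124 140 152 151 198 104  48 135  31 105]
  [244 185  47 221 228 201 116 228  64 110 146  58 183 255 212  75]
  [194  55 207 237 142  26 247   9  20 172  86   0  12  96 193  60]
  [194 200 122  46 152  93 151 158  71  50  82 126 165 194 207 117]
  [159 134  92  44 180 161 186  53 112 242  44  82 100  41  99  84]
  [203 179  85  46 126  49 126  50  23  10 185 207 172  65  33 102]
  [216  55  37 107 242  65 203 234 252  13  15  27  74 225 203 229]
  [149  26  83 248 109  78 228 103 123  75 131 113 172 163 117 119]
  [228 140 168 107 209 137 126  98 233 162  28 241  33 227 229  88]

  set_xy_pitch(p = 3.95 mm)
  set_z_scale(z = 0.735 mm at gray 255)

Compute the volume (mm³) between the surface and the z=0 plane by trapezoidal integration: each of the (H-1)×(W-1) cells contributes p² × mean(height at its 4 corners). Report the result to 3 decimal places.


height_mm = gray/255 × 0.735; cell vol = 3.95² × mean(4 corners)
unit = 3.95² × 0.735 / (4×255) = 0.011243 mm³ per gray-sum
row 0: Σ corner-gray over 15 cells = 7766  → 87.3130
row 1: Σ corner-gray over 15 cells = 8445  → 94.9469
row 2: Σ corner-gray over 15 cells = 8085  → 90.8995
row 3: Σ corner-gray over 15 cells = 7203  → 80.9832
row 4: Σ corner-gray over 15 cells = 7328  → 82.3885
row 5: Σ corner-gray over 15 cells = 6400  → 71.9551
row 6: Σ corner-gray over 15 cells = 6966  → 78.3186
row 7: Σ corner-gray over 15 cells = 7755  → 87.1893
row 8: Σ corner-gray over 15 cells = 8398  → 94.4185
Σ rows: total corner-gray = 68346  → 768.4126 mm³

768.413


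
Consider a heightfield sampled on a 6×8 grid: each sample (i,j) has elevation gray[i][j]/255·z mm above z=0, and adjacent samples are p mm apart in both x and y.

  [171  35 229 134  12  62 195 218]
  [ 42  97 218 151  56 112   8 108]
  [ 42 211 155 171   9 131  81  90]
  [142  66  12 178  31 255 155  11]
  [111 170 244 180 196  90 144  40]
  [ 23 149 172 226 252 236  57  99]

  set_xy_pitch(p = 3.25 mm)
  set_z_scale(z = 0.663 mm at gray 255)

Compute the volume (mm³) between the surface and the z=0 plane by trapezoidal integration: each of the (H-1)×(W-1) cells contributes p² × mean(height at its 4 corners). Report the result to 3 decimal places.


height_mm = gray/255 × 0.663; cell vol = 3.25² × mean(4 corners)
unit = 3.25² × 0.663 / (4×255) = 0.00686563 mm³ per gray-sum
row 0: Σ corner-gray over 7 cells = 3157  → 21.6748
row 1: Σ corner-gray over 7 cells = 3082  → 21.1599
row 2: Σ corner-gray over 7 cells = 3195  → 21.9357
row 3: Σ corner-gray over 7 cells = 3746  → 25.7186
row 4: Σ corner-gray over 7 cells = 4505  → 30.9296
Σ rows: total corner-gray = 17685  → 121.4186 mm³

121.419


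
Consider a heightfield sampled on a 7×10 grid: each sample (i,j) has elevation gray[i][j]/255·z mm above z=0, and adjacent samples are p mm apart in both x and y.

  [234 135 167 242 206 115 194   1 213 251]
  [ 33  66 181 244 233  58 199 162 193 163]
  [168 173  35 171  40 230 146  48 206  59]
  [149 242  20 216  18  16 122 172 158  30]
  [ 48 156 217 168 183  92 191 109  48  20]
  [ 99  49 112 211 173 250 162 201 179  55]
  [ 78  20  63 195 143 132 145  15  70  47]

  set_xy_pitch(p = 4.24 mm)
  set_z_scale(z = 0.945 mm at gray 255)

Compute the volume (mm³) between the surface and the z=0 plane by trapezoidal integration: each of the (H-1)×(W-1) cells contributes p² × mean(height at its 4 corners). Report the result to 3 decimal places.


height_mm = gray/255 × 0.945; cell vol = 4.24² × mean(4 corners)
unit = 4.24² × 0.945 / (4×255) = 0.0166557 mm³ per gray-sum
row 0: Σ corner-gray over 9 cells = 5899  → 98.2521
row 1: Σ corner-gray over 9 cells = 5193  → 86.4931
row 2: Σ corner-gray over 9 cells = 4432  → 73.8181
row 3: Σ corner-gray over 9 cells = 4503  → 75.0007
row 4: Σ corner-gray over 9 cells = 5224  → 87.0095
row 5: Σ corner-gray over 9 cells = 4519  → 75.2672
Σ rows: total corner-gray = 29770  → 495.8407 mm³

495.841


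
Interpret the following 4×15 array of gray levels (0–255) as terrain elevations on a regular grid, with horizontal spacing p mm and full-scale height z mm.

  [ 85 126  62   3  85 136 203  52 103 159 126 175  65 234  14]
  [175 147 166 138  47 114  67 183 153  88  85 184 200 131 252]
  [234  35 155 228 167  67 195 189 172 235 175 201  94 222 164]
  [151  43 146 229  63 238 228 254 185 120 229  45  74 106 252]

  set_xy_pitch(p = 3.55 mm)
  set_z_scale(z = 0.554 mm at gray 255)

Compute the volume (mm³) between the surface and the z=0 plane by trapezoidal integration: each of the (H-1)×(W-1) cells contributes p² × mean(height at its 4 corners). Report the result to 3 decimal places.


height_mm = gray/255 × 0.554; cell vol = 3.55² × mean(4 corners)
unit = 3.55² × 0.554 / (4×255) = 0.00684489 mm³ per gray-sum
row 0: Σ corner-gray over 14 cells = 6990  → 47.8458
row 1: Σ corner-gray over 14 cells = 8501  → 58.1884
row 2: Σ corner-gray over 14 cells = 8991  → 61.5424
Σ rows: total corner-gray = 24482  → 167.5765 mm³

167.577


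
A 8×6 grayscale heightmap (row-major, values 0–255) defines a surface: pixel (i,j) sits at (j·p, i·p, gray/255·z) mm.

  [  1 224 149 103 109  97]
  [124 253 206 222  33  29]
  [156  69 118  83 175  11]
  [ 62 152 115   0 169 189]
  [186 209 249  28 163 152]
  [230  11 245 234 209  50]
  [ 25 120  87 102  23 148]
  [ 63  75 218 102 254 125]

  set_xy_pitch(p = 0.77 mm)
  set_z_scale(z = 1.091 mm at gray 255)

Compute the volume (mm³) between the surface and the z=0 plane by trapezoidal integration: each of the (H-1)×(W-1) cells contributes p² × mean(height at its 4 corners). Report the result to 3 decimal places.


height_mm = gray/255 × 1.091; cell vol = 0.77² × mean(4 corners)
unit = 0.77² × 1.091 / (4×255) = 0.00063417 mm³ per gray-sum
row 0: Σ corner-gray over 5 cells = 2849  → 1.8068
row 1: Σ corner-gray over 5 cells = 2638  → 1.6729
row 2: Σ corner-gray over 5 cells = 2180  → 1.3825
row 3: Σ corner-gray over 5 cells = 2759  → 1.7497
row 4: Σ corner-gray over 5 cells = 3314  → 2.1016
row 5: Σ corner-gray over 5 cells = 2515  → 1.5949
row 6: Σ corner-gray over 5 cells = 2323  → 1.4732
Σ rows: total corner-gray = 18578  → 11.7816 mm³

11.782


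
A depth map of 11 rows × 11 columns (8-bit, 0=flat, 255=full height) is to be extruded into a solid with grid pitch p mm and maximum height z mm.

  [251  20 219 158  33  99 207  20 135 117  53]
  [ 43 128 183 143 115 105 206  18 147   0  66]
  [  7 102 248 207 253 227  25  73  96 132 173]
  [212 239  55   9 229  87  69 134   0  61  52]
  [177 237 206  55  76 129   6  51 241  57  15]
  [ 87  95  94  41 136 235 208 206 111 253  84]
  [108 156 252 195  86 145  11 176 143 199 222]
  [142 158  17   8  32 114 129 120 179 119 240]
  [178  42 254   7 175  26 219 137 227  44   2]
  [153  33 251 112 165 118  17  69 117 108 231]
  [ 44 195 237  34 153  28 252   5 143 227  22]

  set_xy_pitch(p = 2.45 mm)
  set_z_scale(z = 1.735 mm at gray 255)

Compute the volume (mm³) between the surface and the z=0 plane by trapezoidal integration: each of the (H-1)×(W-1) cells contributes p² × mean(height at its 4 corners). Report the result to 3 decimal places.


height_mm = gray/255 × 1.735; cell vol = 2.45² × mean(4 corners)
unit = 2.45² × 1.735 / (4×255) = 0.0102101 mm³ per gray-sum
row 0: Σ corner-gray over 10 cells = 4519  → 46.1396
row 1: Σ corner-gray over 10 cells = 5105  → 52.1227
row 2: Σ corner-gray over 10 cells = 4936  → 50.3972
row 3: Σ corner-gray over 10 cells = 4338  → 44.2916
row 4: Σ corner-gray over 10 cells = 5237  → 53.4705
row 5: Σ corner-gray over 10 cells = 5985  → 61.1077
row 6: Σ corner-gray over 10 cells = 5190  → 52.9906
row 7: Σ corner-gray over 10 cells = 4576  → 46.7216
row 8: Σ corner-gray over 10 cells = 4806  → 49.0699
row 9: Σ corner-gray over 10 cells = 4978  → 50.8261
Σ rows: total corner-gray = 49670  → 507.1374 mm³

507.137


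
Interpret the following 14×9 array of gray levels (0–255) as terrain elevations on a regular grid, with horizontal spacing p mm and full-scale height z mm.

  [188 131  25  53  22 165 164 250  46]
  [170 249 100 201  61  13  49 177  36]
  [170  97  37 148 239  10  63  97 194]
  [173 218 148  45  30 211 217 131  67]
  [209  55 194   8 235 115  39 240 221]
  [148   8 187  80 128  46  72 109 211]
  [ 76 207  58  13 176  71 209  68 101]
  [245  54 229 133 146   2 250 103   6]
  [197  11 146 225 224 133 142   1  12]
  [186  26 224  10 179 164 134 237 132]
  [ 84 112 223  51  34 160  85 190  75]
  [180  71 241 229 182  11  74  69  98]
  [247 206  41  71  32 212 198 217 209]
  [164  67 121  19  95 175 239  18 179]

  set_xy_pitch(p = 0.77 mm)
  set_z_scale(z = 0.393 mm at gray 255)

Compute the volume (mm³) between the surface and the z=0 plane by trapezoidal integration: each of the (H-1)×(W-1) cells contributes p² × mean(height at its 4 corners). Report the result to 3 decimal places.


11.861

height_mm = gray/255 × 0.393; cell vol = 0.77² × mean(4 corners)
unit = 0.77² × 0.393 / (4×255) = 0.000228441 mm³ per gray-sum
row 0: Σ corner-gray over 8 cells = 3760  → 0.8589
row 1: Σ corner-gray over 8 cells = 3652  → 0.8343
row 2: Σ corner-gray over 8 cells = 3986  → 0.9106
row 3: Σ corner-gray over 8 cells = 4442  → 1.0147
row 4: Σ corner-gray over 8 cells = 3821  → 0.8729
row 5: Σ corner-gray over 8 cells = 3400  → 0.7767
row 6: Σ corner-gray over 8 cells = 3866  → 0.8832
row 7: Σ corner-gray over 8 cells = 4058  → 0.9270
row 8: Σ corner-gray over 8 cells = 4239  → 0.9684
row 9: Σ corner-gray over 8 cells = 4135  → 0.9446
row 10: Σ corner-gray over 8 cells = 3901  → 0.8911
row 11: Σ corner-gray over 8 cells = 4442  → 1.0147
row 12: Σ corner-gray over 8 cells = 4221  → 0.9642
Σ rows: total corner-gray = 51923  → 11.8613 mm³


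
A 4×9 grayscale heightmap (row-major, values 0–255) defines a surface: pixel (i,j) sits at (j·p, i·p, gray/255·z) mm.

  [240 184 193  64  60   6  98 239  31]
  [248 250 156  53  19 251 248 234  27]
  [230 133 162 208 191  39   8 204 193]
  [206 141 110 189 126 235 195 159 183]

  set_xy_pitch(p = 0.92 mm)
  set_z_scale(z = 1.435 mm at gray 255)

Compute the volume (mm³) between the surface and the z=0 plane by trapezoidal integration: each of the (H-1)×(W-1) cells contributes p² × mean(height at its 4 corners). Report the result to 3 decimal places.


17.478

height_mm = gray/255 × 1.435; cell vol = 0.92² × mean(4 corners)
unit = 0.92² × 1.435 / (4×255) = 0.00119077 mm³ per gray-sum
row 0: Σ corner-gray over 8 cells = 4656  → 5.5442
row 1: Σ corner-gray over 8 cells = 5010  → 5.9658
row 2: Σ corner-gray over 8 cells = 5012  → 5.9681
Σ rows: total corner-gray = 14678  → 17.4781 mm³


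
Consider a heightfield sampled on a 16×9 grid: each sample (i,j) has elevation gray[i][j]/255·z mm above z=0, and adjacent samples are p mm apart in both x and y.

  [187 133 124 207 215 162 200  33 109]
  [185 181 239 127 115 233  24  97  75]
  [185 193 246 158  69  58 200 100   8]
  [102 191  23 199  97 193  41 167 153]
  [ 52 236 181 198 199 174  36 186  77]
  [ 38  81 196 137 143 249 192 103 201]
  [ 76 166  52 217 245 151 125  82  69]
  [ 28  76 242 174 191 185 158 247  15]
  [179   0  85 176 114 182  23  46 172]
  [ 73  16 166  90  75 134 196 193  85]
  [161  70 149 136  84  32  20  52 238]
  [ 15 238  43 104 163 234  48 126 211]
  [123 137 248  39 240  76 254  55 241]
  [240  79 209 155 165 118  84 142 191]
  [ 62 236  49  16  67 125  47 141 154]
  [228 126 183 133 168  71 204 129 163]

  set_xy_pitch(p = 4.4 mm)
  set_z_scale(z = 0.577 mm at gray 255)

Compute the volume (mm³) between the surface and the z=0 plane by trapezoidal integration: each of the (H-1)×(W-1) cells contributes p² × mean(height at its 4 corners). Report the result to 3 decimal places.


708.366

height_mm = gray/255 × 0.577; cell vol = 4.4² × mean(4 corners)
unit = 4.4² × 0.577 / (4×255) = 0.0109517 mm³ per gray-sum
row 0: Σ corner-gray over 8 cells = 4736  → 51.8672
row 1: Σ corner-gray over 8 cells = 4533  → 49.6440
row 2: Σ corner-gray over 8 cells = 4318  → 47.2894
row 3: Σ corner-gray over 8 cells = 4626  → 50.6625
row 4: Σ corner-gray over 8 cells = 4990  → 54.6489
row 5: Σ corner-gray over 8 cells = 4662  → 51.0568
row 6: Σ corner-gray over 8 cells = 4810  → 52.6776
row 7: Σ corner-gray over 8 cells = 4192  → 45.9095
row 8: Σ corner-gray over 8 cells = 3501  → 38.3419
row 9: Σ corner-gray over 8 cells = 3383  → 37.0496
row 10: Σ corner-gray over 8 cells = 3623  → 39.6780
row 11: Σ corner-gray over 8 cells = 4600  → 50.3778
row 12: Σ corner-gray over 8 cells = 4797  → 52.5352
row 13: Σ corner-gray over 8 cells = 3913  → 42.8539
row 14: Σ corner-gray over 8 cells = 3997  → 43.7739
Σ rows: total corner-gray = 64681  → 708.3660 mm³


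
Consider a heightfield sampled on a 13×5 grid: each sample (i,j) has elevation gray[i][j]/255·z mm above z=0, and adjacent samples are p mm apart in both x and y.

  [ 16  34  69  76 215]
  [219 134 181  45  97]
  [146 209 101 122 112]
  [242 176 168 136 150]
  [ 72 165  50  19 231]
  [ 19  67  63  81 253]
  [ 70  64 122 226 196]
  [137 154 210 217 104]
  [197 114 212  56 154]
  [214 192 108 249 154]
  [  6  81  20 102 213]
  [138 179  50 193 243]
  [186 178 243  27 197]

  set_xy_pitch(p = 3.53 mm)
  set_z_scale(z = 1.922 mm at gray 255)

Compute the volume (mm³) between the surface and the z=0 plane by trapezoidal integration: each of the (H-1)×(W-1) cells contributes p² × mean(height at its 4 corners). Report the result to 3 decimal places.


602.644

height_mm = gray/255 × 1.922; cell vol = 3.53² × mean(4 corners)
unit = 3.53² × 1.922 / (4×255) = 0.0234802 mm³ per gray-sum
row 0: Σ corner-gray over 4 cells = 1625  → 38.1554
row 1: Σ corner-gray over 4 cells = 2158  → 50.6704
row 2: Σ corner-gray over 4 cells = 2474  → 58.0901
row 3: Σ corner-gray over 4 cells = 2123  → 49.8486
row 4: Σ corner-gray over 4 cells = 1465  → 34.3986
row 5: Σ corner-gray over 4 cells = 1784  → 41.8888
row 6: Σ corner-gray over 4 cells = 2493  → 58.5363
row 7: Σ corner-gray over 4 cells = 2518  → 59.1233
row 8: Σ corner-gray over 4 cells = 2581  → 60.6025
row 9: Σ corner-gray over 4 cells = 2091  → 49.0972
row 10: Σ corner-gray over 4 cells = 1850  → 43.4385
row 11: Σ corner-gray over 4 cells = 2504  → 58.7945
Σ rows: total corner-gray = 25666  → 602.6440 mm³


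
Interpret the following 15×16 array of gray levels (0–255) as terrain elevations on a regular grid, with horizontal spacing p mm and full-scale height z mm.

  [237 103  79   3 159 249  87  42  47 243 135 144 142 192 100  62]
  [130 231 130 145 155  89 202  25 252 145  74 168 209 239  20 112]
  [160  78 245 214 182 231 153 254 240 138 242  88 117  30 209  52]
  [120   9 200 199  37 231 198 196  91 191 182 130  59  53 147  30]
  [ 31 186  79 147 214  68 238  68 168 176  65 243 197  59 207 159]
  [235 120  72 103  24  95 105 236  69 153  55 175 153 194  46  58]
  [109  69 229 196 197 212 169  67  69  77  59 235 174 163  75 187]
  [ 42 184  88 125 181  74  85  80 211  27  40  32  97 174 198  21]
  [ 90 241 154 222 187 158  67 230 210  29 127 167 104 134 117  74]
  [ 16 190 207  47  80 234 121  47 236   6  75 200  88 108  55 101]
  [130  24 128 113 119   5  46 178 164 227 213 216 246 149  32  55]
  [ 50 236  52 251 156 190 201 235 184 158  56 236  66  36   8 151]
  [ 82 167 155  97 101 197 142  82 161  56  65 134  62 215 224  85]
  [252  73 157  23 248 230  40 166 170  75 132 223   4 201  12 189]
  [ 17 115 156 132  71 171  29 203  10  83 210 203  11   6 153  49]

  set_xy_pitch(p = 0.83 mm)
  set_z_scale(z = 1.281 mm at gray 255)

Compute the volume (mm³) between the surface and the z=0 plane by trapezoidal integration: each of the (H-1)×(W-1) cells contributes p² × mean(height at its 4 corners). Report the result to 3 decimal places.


97.588

height_mm = gray/255 × 1.281; cell vol = 0.83² × mean(4 corners)
unit = 0.83² × 1.281 / (4×255) = 0.000865177 mm³ per gray-sum
row 0: Σ corner-gray over 15 cells = 8159  → 7.0590
row 1: Σ corner-gray over 15 cells = 9464  → 8.1880
row 2: Σ corner-gray over 15 cells = 9050  → 7.8299
row 3: Σ corner-gray over 15 cells = 8416  → 7.2813
row 4: Σ corner-gray over 15 cells = 7913  → 6.8461
row 5: Σ corner-gray over 15 cells = 7771  → 6.7233
row 6: Σ corner-gray over 15 cells = 7533  → 6.5174
row 7: Σ corner-gray over 15 cells = 7713  → 6.6731
row 8: Σ corner-gray over 15 cells = 7963  → 6.8894
row 9: Σ corner-gray over 15 cells = 7410  → 6.4110
row 10: Σ corner-gray over 15 cells = 8236  → 7.1256
row 11: Σ corner-gray over 15 cells = 8214  → 7.1066
row 12: Σ corner-gray over 15 cells = 7832  → 6.7761
row 13: Σ corner-gray over 15 cells = 7121  → 6.1609
Σ rows: total corner-gray = 112795  → 97.5877 mm³


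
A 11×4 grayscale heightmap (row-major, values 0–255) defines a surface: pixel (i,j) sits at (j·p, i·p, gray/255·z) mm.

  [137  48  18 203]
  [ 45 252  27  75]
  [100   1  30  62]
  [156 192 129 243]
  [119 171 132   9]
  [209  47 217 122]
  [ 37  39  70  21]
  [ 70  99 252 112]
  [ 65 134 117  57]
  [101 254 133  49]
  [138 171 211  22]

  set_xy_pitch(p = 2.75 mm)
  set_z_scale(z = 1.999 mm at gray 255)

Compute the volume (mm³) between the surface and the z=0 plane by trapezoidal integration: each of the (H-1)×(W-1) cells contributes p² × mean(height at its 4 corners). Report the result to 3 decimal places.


height_mm = gray/255 × 1.999; cell vol = 2.75² × mean(4 corners)
unit = 2.75² × 1.999 / (4×255) = 0.014821 mm³ per gray-sum
row 0: Σ corner-gray over 3 cells = 1150  → 17.0442
row 1: Σ corner-gray over 3 cells = 902  → 13.3686
row 2: Σ corner-gray over 3 cells = 1265  → 18.7486
row 3: Σ corner-gray over 3 cells = 1775  → 26.3073
row 4: Σ corner-gray over 3 cells = 1593  → 23.6099
row 5: Σ corner-gray over 3 cells = 1135  → 16.8219
row 6: Σ corner-gray over 3 cells = 1160  → 17.1924
row 7: Σ corner-gray over 3 cells = 1508  → 22.3501
row 8: Σ corner-gray over 3 cells = 1548  → 22.9429
row 9: Σ corner-gray over 3 cells = 1848  → 27.3892
Σ rows: total corner-gray = 13884  → 205.7750 mm³

205.775


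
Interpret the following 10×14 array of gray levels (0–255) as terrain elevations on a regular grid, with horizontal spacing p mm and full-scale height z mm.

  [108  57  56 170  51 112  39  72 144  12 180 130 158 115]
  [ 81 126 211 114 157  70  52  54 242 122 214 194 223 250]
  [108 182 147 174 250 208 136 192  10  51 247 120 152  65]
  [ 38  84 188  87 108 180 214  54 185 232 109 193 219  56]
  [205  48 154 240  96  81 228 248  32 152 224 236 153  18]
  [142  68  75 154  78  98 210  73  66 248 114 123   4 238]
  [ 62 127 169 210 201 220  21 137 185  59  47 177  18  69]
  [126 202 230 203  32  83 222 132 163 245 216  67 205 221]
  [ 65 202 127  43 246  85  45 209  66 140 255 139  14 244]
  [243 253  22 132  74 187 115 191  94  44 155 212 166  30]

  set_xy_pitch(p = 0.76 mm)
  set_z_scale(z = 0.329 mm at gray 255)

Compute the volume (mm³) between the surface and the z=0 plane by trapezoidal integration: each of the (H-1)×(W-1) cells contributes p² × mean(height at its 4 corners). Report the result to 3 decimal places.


height_mm = gray/255 × 0.329; cell vol = 0.76² × mean(4 corners)
unit = 0.76² × 0.329 / (4×255) = 0.000186304 mm³ per gray-sum
row 0: Σ corner-gray over 13 cells = 6474  → 1.2061
row 1: Σ corner-gray over 13 cells = 7800  → 1.4532
row 2: Σ corner-gray over 13 cells = 7711  → 1.4366
row 3: Σ corner-gray over 13 cells = 7807  → 1.4545
row 4: Σ corner-gray over 13 cells = 7009  → 1.3058
row 5: Σ corner-gray over 13 cells = 6275  → 1.1691
row 6: Σ corner-gray over 13 cells = 7620  → 1.4196
row 7: Σ corner-gray over 13 cells = 7798  → 1.4528
row 8: Σ corner-gray over 13 cells = 7014  → 1.3067
Σ rows: total corner-gray = 65508  → 12.2044 mm³

12.204


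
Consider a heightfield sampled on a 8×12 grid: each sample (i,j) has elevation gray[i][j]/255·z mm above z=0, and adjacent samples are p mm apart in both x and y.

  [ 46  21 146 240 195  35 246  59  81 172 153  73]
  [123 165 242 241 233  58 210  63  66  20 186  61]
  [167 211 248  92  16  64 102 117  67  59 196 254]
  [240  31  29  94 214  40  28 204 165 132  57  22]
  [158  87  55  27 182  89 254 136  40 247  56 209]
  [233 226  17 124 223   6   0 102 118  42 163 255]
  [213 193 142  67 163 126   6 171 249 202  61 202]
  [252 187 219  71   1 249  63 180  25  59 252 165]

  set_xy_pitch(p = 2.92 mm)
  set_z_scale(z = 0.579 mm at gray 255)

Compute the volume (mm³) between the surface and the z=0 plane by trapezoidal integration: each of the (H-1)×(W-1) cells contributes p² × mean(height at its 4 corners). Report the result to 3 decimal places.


height_mm = gray/255 × 0.579; cell vol = 2.92² × mean(4 corners)
unit = 2.92² × 0.579 / (4×255) = 0.00483999 mm³ per gray-sum
row 0: Σ corner-gray over 11 cells = 5967  → 28.8802
row 1: Σ corner-gray over 11 cells = 5917  → 28.6382
row 2: Σ corner-gray over 11 cells = 5015  → 24.2725
row 3: Σ corner-gray over 11 cells = 4963  → 24.0208
row 4: Σ corner-gray over 11 cells = 5243  → 25.3760
row 5: Σ corner-gray over 11 cells = 5705  → 27.6121
row 6: Σ corner-gray over 11 cells = 6204  → 30.0273
Σ rows: total corner-gray = 39014  → 188.8272 mm³

188.827


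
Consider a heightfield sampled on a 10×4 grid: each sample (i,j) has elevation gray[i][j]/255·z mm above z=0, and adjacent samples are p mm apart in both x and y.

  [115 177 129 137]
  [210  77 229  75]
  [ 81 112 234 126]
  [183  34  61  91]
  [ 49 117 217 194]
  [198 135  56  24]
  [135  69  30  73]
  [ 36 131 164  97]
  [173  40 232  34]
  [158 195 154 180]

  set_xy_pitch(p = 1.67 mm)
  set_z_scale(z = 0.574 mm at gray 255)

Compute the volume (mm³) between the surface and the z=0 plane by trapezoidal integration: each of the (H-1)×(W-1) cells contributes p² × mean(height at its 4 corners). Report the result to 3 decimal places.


height_mm = gray/255 × 0.574; cell vol = 1.67² × mean(4 corners)
unit = 1.67² × 0.574 / (4×255) = 0.00156944 mm³ per gray-sum
row 0: Σ corner-gray over 3 cells = 1761  → 2.7638
row 1: Σ corner-gray over 3 cells = 1796  → 2.8187
row 2: Σ corner-gray over 3 cells = 1363  → 2.1391
row 3: Σ corner-gray over 3 cells = 1375  → 2.1580
row 4: Σ corner-gray over 3 cells = 1515  → 2.3777
row 5: Σ corner-gray over 3 cells = 1010  → 1.5851
row 6: Σ corner-gray over 3 cells = 1129  → 1.7719
row 7: Σ corner-gray over 3 cells = 1474  → 2.3134
row 8: Σ corner-gray over 3 cells = 1787  → 2.8046
Σ rows: total corner-gray = 13210  → 20.7323 mm³

20.732


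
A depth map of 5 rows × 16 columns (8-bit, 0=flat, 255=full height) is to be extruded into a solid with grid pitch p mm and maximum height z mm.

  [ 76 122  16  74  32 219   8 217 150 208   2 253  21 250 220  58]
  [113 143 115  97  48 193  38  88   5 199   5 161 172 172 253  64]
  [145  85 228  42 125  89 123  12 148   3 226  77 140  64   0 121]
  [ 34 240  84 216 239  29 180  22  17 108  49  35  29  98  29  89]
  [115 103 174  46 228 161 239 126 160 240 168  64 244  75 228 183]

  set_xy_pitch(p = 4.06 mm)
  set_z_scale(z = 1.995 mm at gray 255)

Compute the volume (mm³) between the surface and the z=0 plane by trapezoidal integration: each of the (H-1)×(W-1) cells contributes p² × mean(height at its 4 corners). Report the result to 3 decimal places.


height_mm = gray/255 × 1.995; cell vol = 4.06² × mean(4 corners)
unit = 4.06² × 1.995 / (4×255) = 0.03224 mm³ per gray-sum
row 0: Σ corner-gray over 15 cells = 7273  → 234.4814
row 1: Σ corner-gray over 15 cells = 6545  → 211.0107
row 2: Σ corner-gray over 15 cells = 5863  → 189.0230
row 3: Σ corner-gray over 15 cells = 7683  → 247.6998
Σ rows: total corner-gray = 27364  → 882.2149 mm³

882.215


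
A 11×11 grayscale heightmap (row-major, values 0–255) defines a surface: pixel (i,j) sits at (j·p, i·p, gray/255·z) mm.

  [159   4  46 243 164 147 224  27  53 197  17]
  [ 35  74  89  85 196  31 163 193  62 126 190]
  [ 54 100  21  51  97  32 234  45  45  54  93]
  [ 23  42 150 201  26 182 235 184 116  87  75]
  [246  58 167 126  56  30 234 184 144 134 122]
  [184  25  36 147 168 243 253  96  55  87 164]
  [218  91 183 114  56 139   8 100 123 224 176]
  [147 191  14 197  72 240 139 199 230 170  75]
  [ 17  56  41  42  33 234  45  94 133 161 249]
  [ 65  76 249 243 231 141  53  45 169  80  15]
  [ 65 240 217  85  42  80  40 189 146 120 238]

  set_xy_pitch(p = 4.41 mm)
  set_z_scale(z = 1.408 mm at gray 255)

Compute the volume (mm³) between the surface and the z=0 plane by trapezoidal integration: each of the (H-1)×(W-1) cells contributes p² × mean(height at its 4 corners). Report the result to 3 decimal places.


height_mm = gray/255 × 1.408; cell vol = 4.41² × mean(4 corners)
unit = 4.41² × 1.408 / (4×255) = 0.026846 mm³ per gray-sum
row 0: Σ corner-gray over 10 cells = 4649  → 124.8071
row 1: Σ corner-gray over 10 cells = 3768  → 101.1557
row 2: Σ corner-gray over 10 cells = 4049  → 108.6995
row 3: Σ corner-gray over 10 cells = 5178  → 139.0086
row 4: Σ corner-gray over 10 cells = 5202  → 139.6529
row 5: Σ corner-gray over 10 cells = 5038  → 135.2502
row 6: Σ corner-gray over 10 cells = 5596  → 150.2302
row 7: Σ corner-gray over 10 cells = 5070  → 136.1092
row 8: Σ corner-gray over 10 cells = 4598  → 123.4379
row 9: Σ corner-gray over 10 cells = 5275  → 141.6127
Σ rows: total corner-gray = 48423  → 1299.9641 mm³

1299.964


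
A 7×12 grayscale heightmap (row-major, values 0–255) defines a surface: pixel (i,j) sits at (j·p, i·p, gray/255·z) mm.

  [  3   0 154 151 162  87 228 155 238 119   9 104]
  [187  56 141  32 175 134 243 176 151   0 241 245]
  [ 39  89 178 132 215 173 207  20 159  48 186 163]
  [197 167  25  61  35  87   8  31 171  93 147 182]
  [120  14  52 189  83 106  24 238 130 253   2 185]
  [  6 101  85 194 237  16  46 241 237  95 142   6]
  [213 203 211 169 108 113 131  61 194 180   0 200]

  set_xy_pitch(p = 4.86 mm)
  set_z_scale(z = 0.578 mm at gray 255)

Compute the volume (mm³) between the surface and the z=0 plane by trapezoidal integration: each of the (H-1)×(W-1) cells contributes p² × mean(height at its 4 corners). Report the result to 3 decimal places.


438.876

height_mm = gray/255 × 0.578; cell vol = 4.86² × mean(4 corners)
unit = 4.86² × 0.578 / (4×255) = 0.0133844 mm³ per gray-sum
row 0: Σ corner-gray over 11 cells = 5843  → 78.2053
row 1: Σ corner-gray over 11 cells = 6146  → 82.2608
row 2: Σ corner-gray over 11 cells = 5045  → 67.5245
row 3: Σ corner-gray over 11 cells = 4516  → 60.4441
row 4: Σ corner-gray over 11 cells = 5287  → 70.7635
row 5: Σ corner-gray over 11 cells = 5953  → 79.6776
Σ rows: total corner-gray = 32790  → 438.8758 mm³


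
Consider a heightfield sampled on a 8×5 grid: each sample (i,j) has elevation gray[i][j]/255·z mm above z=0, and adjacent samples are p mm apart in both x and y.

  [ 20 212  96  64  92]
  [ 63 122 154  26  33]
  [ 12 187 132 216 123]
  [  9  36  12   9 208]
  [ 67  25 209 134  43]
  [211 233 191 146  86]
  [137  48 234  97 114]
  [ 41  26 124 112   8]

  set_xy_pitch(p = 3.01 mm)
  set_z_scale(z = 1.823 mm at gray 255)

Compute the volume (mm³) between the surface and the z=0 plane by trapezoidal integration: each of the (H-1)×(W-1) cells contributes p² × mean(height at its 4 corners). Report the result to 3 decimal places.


height_mm = gray/255 × 1.823; cell vol = 3.01² × mean(4 corners)
unit = 3.01² × 1.823 / (4×255) = 0.0161927 mm³ per gray-sum
row 0: Σ corner-gray over 4 cells = 1556  → 25.1959
row 1: Σ corner-gray over 4 cells = 1905  → 30.8471
row 2: Σ corner-gray over 4 cells = 1536  → 24.8720
row 3: Σ corner-gray over 4 cells = 1177  → 19.0588
row 4: Σ corner-gray over 4 cells = 2283  → 36.9680
row 5: Σ corner-gray over 4 cells = 2446  → 39.6074
row 6: Σ corner-gray over 4 cells = 1582  → 25.6169
Σ rows: total corner-gray = 12485  → 202.1660 mm³

202.166


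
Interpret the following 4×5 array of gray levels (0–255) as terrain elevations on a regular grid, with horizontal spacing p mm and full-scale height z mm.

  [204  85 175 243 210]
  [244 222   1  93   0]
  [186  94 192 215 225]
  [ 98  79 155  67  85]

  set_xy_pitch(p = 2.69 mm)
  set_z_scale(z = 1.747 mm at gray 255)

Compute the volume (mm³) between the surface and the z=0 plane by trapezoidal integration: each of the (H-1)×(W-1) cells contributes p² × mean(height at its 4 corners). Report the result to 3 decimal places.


height_mm = gray/255 × 1.747; cell vol = 2.69² × mean(4 corners)
unit = 2.69² × 1.747 / (4×255) = 0.0123936 mm³ per gray-sum
row 0: Σ corner-gray over 4 cells = 2296  → 28.4557
row 1: Σ corner-gray over 4 cells = 2289  → 28.3689
row 2: Σ corner-gray over 4 cells = 2198  → 27.2411
Σ rows: total corner-gray = 6783  → 84.0658 mm³

84.066


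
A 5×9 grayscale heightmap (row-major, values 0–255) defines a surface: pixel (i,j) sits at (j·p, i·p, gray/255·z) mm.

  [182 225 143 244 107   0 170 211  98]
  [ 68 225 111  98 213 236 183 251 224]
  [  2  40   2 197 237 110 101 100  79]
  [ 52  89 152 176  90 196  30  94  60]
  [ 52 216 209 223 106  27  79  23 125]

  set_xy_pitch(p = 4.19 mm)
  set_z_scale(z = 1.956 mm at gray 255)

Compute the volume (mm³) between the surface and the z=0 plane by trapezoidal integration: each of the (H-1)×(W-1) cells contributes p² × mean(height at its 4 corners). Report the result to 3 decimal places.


height_mm = gray/255 × 1.956; cell vol = 4.19² × mean(4 corners)
unit = 4.19² × 1.956 / (4×255) = 0.0336664 mm³ per gray-sum
row 0: Σ corner-gray over 8 cells = 5406  → 182.0006
row 1: Σ corner-gray over 8 cells = 4581  → 154.2258
row 2: Σ corner-gray over 8 cells = 3421  → 115.1728
row 3: Σ corner-gray over 8 cells = 3709  → 124.8687
Σ rows: total corner-gray = 17117  → 576.2678 mm³

576.268


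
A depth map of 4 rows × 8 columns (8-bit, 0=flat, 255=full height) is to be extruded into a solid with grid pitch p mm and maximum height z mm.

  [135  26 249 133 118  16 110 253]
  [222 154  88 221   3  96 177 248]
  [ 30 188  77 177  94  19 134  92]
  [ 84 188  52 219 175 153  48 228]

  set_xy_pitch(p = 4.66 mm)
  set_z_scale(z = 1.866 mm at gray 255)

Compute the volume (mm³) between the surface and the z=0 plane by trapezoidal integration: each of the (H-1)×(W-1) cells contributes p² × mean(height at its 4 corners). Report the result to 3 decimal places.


height_mm = gray/255 × 1.866; cell vol = 4.66² × mean(4 corners)
unit = 4.66² × 1.866 / (4×255) = 0.0397268 mm³ per gray-sum
row 0: Σ corner-gray over 7 cells = 3640  → 144.6055
row 1: Σ corner-gray over 7 cells = 3448  → 136.9779
row 2: Σ corner-gray over 7 cells = 3482  → 138.3286
Σ rows: total corner-gray = 10570  → 419.9120 mm³

419.912
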